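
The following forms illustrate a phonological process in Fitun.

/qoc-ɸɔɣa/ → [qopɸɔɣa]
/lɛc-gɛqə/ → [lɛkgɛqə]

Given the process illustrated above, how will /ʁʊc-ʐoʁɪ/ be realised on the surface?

[ʁʊʈʐoʁɪ]

The data show regressive place assimilation: /c/ → [p] before /ɸ/; /c/ → [k] before /g/. In each pair only place changes, matching the following consonant, while manner and voice stay constant.
/c/ is a voiceless palatal stop. The following trigger /ʐ/ is retroflex, so /c/ must become retroflex as well.
The voiceless retroflex stop is [ʈ], so /c/ → [ʈ].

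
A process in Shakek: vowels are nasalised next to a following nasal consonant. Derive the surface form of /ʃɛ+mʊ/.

[ʃɛ̃mʊ]

/ɛ/ sits next to the nasal /m/ and is therefore nasalised to [ɛ̃].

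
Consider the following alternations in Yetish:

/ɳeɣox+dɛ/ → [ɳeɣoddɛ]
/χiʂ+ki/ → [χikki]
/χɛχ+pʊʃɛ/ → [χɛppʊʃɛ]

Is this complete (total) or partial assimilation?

total assimilation

The segment that alternates is /x/, which surfaces as [d] when adjacent to /d/.
The output [d] is identical to the trigger /d/ — every feature (place, manner, voicing) has been copied — so this is total assimilation.
The other forms behave the same way: /ʂ/ → [k] before /k/; /χ/ → [p] before /p/ — in each case the output is a copy of the following consonant.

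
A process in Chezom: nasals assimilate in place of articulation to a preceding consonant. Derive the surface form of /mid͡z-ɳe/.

[mid͡zne]

/ɳ/ is a voiced retroflex nasal. The preceding trigger /d͡z/ is alveolar, so /ɳ/ must become alveolar as well.
A voiced alveolar nasal is [n], so the surface segment is [n].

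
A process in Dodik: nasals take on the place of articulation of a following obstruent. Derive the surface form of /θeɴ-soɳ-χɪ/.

/ɴ/ is a voiced uvular nasal. The following trigger /s/ is alveolar, so /ɴ/ must become alveolar as well.
A voiced alveolar nasal is [n], so the surface segment is [n].
The same rule applies at the second boundary: /ɳ/ → [ɴ] next to /χ/.

[θensoɴχɪ]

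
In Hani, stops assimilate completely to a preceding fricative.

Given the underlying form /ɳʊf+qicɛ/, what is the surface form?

[ɳʊfficɛ]

/q/ is the segment targeted by the rule; it sits immediately after /f/, so it assimilates completely and surfaces as [f].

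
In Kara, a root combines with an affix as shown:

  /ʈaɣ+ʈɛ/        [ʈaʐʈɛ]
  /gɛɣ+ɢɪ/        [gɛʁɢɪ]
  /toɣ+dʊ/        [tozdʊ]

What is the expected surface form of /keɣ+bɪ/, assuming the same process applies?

[keβbɪ]

The data show regressive place assimilation: /ɣ/ → [ʐ] before /ʈ/; /ɣ/ → [ʁ] before /ɢ/; /ɣ/ → [z] before /d/. In each pair only place changes, matching the following consonant, while manner and voice stay constant.
/ɣ/ is a voiced velar fricative. The following trigger /b/ is bilabial, so /ɣ/ must become bilabial as well.
Changing only its place to bilabial gives [β] — the voiced bilabial fricative.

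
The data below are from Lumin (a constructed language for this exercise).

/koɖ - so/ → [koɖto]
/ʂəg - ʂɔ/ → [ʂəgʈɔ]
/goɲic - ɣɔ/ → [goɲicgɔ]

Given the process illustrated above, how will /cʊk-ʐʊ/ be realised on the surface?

The data show progressive manner assimilation: /s/ → [t] after /ɖ/; /ʂ/ → [ʈ] after /g/; /ɣ/ → [g] after /c/. In each pair only manner changes, matching the preceding consonant, while place and voice stay constant.
The rule targets /ʐ/ (voiced retroflex fricative), which sits after the trigger /k/ (stop).
The voiced retroflex stop is [ɖ], so /ʐ/ → [ɖ].

[cʊkɖʊ]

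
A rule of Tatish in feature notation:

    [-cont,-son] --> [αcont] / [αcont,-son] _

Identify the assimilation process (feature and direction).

The shared variable α links the value of [cont] on the target to that of the neighbouring obstruent. [cont] distinguishes stops from fricatives — a manner-of-articulation feature — so this is manner assimilation.
Since the environment is written before the underscore, the trigger precedes the target; the direction is progressive.

progressive manner assimilation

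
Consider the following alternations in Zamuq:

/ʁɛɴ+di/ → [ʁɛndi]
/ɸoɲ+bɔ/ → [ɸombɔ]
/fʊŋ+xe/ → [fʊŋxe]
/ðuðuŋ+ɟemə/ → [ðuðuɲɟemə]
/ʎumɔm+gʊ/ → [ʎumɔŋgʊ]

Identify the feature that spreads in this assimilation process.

Comparing underlying and surface forms, /ɴ/ → [n] is the alternation; the neighbouring /d/ is constant.
/ɴ/ is uvular while /d/ is alveolar; the output [n] is alveolar, matching the trigger — so the feature that spreads is place.
Checking the remaining alternations: /ɲ/ → [m] before /b/ (palatal → bilabial, matching bilabial); /ŋ/ → [ɲ] before /ɟ/ (velar → palatal, matching palatal); /m/ → [ŋ] before /g/ (bilabial → velar, matching velar) — only place changes, and always toward the following segment.
No alternation appears in [fʊŋxe]: there the adjacent consonants already agree in place (/ŋ/ and /x/ are both velar), so this form is consistent with the same rule.

place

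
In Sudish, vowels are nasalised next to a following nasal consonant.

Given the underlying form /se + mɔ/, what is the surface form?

The vowel /e/ is adjacent to the following nasal /m/, so it acquires [+nasal] and surfaces as [ẽ].

[sẽmɔ]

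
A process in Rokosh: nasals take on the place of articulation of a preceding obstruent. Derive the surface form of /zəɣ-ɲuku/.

The rule targets /ɲ/ (voiced palatal nasal), which sits after the trigger /ɣ/ (velar).
Changing only its place to velar gives [ŋ] — the voiced velar nasal.

[zəɣŋuku]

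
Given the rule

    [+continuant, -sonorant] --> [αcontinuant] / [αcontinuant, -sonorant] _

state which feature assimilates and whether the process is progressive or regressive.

The shared variable α links the value of [continuant] on the target to that of the neighbouring obstruent. [continuant] distinguishes stops from fricatives — a manner-of-articulation feature — so this is manner assimilation.
The conditioning segment sits to the left of the focus bar, meaning the trigger precedes the segment that changes — progressive assimilation.

progressive manner assimilation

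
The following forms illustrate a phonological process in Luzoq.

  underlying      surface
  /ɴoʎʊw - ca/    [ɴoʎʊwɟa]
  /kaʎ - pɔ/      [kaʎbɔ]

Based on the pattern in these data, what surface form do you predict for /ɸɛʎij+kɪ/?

The data show progressive voicing assimilation: /c/ → [ɟ] after /w/; /p/ → [b] after /ʎ/. In each pair only voicing changes, matching the preceding consonant, while place and manner stay constant.
The rule targets /k/ (voiceless velar stop), which sits after the trigger /j/ (voiced).
A voiced velar stop is [g], so the surface segment is [g].

[ɸɛʎijgɪ]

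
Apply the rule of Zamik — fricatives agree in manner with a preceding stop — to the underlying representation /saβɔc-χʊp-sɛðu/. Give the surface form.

/χ/ is a voiceless uvular fricative. The preceding trigger /c/ is a stop, so /χ/ must become a stop as well.
Changing only its manner to stop gives [q] — the voiceless uvular stop.
The same rule applies at the second boundary: /s/ → [t] next to /p/.

[saβɔcqʊptɛðu]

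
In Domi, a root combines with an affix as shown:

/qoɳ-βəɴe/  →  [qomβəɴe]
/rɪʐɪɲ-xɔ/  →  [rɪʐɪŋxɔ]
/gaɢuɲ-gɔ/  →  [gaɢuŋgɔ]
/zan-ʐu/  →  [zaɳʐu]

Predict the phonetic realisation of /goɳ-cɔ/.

The data show regressive place assimilation: /ɳ/ → [m] before /β/; /ɲ/ → [ŋ] before /x/; /ɲ/ → [ŋ] before /g/; /n/ → [ɳ] before /ʐ/. In each pair only place changes, matching the following consonant, while manner and voice stay constant.
The rule targets /ɳ/ (voiced retroflex nasal), which sits before the trigger /c/ (palatal).
A voiced palatal nasal is [ɲ], so the surface segment is [ɲ].

[goɲcɔ]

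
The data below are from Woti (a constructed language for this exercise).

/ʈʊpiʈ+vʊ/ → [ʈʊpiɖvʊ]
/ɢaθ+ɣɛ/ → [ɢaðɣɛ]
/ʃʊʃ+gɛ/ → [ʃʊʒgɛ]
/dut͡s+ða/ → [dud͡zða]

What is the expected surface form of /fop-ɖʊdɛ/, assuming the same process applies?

[fobɖʊdɛ]

The data show regressive voicing assimilation: /ʈ/ → [ɖ] before /v/; /θ/ → [ð] before /ɣ/; /ʃ/ → [ʒ] before /g/; /t͡s/ → [d͡z] before /ð/. In each pair only voicing changes, matching the following consonant, while place and manner stay constant.
The rule targets /p/ (voiceless bilabial stop), which sits before the trigger /ɖ/ (voiced).
Changing only its voicing to voiced gives [b] — the voiced bilabial stop.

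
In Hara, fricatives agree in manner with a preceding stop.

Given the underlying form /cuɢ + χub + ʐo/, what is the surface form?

The rule targets /χ/ (voiceless uvular fricative), which sits after the trigger /ɢ/ (stop).
Changing only its manner to stop gives [q] — the voiceless uvular stop.
The same rule applies at the second boundary: /ʐ/ → [ɖ] next to /b/.

[cuɢqubɖo]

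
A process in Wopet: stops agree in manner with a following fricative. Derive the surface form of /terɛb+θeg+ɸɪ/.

[terɛβθeɣɸɪ]

The rule targets /b/ (voiced bilabial stop), which sits before the trigger /θ/ (fricative).
A voiced bilabial fricative is [β], so the surface segment is [β].
The same rule applies at the second boundary: /g/ → [ɣ] next to /ɸ/.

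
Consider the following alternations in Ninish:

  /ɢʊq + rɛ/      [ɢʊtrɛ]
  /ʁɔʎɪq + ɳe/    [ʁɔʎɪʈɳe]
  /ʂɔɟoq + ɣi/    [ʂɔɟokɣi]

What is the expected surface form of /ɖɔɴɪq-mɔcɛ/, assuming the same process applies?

The data show regressive place assimilation: /q/ → [t] before /r/; /q/ → [ʈ] before /ɳ/; /q/ → [k] before /ɣ/. In each pair only place changes, matching the following consonant, while manner and voice stay constant.
/q/ is a voiceless uvular stop. The following trigger /m/ is bilabial, so /q/ must become bilabial as well.
The voiceless bilabial stop is [p], so /q/ → [p].

[ɖɔɴɪpmɔcɛ]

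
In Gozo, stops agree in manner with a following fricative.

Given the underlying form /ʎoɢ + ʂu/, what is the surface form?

[ʎoʁʂu]

/ɢ/ is a voiced uvular stop. The following trigger /ʂ/ is a fricative, so /ɢ/ must become a fricative as well.
The voiced uvular fricative is [ʁ], so /ɢ/ → [ʁ].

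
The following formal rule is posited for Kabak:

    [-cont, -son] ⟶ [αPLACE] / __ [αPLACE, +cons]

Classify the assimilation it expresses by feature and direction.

regressive place assimilation

The shared variable α links the value of the place features (abbreviated [PLACE]) on the target to the same value on the neighbouring segment, so place is the feature that assimilates.
Since the environment is written after the underscore, the trigger follows the target; the direction is regressive.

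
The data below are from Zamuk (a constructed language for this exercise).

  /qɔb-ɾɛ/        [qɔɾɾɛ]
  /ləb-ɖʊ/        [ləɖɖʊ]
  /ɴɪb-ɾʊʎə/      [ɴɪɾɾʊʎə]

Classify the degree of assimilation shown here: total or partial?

total assimilation

The segment that alternates is /b/, which surfaces as [ɾ] when adjacent to /ɾ/.
The output [ɾ] is identical to the trigger /ɾ/ — every feature (place, manner, voicing) has been copied — so this is total assimilation.
The remaining alternation confirms this: /b/ → [ɖ] before /ɖ/ — in each case the output is a copy of the following consonant.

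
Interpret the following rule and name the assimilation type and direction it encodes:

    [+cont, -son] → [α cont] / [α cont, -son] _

The shared variable α links the value of [cont] on the target to that of the neighbouring obstruent. [cont] distinguishes stops from fricatives — a manner-of-articulation feature — so this is manner assimilation.
Since the environment is written before the underscore, the trigger precedes the target; the direction is progressive.

progressive manner assimilation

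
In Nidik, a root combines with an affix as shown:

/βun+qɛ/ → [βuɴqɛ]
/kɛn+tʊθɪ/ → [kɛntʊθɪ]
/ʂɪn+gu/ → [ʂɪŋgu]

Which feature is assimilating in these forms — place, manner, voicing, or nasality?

place

Comparing underlying and surface forms, /n/ → [ɴ] is the alternation; the neighbouring /q/ is constant.
The change alveolar → uvular matches the place of the following /q/, identifying this as place assimilation.
The other alternating form patterns the same way: /n/ → [ŋ] before /g/ (alveolar → velar, matching velar) — only place changes, and always toward the following segment.
No alternation appears in [kɛntʊθɪ]: there the adjacent consonants already agree in place (/n/ and /t/ are both alveolar), so this form is consistent with the same rule.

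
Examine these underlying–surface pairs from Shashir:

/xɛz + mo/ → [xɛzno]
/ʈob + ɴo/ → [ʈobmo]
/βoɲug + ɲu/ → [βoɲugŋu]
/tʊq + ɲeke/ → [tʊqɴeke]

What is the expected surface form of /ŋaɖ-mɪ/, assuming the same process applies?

[ŋaɖɳɪ]

The data show progressive place assimilation: /m/ → [n] after /z/; /ɴ/ → [m] after /b/; /ɲ/ → [ŋ] after /g/; /ɲ/ → [ɴ] after /q/. In each pair only place changes, matching the preceding consonant, while manner and voice stay constant.
/m/ is a voiced bilabial nasal. The preceding trigger /ɖ/ is retroflex, so /m/ must become retroflex as well.
A voiced retroflex nasal is [ɳ], so the surface segment is [ɳ].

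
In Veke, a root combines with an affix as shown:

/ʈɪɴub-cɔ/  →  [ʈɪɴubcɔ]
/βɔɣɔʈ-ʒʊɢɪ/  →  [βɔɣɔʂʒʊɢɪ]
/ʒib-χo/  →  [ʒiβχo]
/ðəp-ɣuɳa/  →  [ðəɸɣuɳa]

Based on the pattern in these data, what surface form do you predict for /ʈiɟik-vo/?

The data show regressive manner assimilation: /ʈ/ → [ʂ] before /ʒ/; /b/ → [β] before /χ/; /p/ → [ɸ] before /ɣ/. In each pair only manner changes, matching the following consonant, while place and voice stay constant.
No alternation appears in [ʈɪɴubcɔ]: there the adjacent consonants already agree in manner (/b/ and /c/ are both stops), so this form is consistent with the same rule.
The rule targets /k/ (voiceless velar stop), which sits before the trigger /v/ (fricative).
A voiceless velar fricative is [x], so the surface segment is [x].

[ʈiɟixvo]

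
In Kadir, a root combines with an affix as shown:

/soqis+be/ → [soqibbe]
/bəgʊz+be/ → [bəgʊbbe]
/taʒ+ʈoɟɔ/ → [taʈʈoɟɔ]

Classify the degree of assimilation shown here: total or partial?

total assimilation

Underlying /s/ is realised as [b] next to /b/; /b/ itself does not change.
The output [b] is identical to the trigger /b/ — every feature (place, manner, voicing) has been copied — so this is total assimilation.
The other forms behave the same way: /z/ → [b] before /b/; /ʒ/ → [ʈ] before /ʈ/ — in each case the output is a copy of the following consonant.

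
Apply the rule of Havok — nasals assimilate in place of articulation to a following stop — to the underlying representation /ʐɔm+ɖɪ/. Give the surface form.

[ʐɔɳɖɪ]

/m/ is a voiced bilabial nasal. The following trigger /ɖ/ is retroflex, so /m/ must become retroflex as well.
A voiced retroflex nasal is [ɳ], so the surface segment is [ɳ].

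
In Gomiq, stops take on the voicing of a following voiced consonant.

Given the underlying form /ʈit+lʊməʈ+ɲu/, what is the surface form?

/t/ is a voiceless alveolar stop. The following trigger /l/ is voiced, so /t/ must become voiced as well.
The voiced alveolar stop is [d], so /t/ → [d].
At the second juncture, /ʈ/ likewise becomes [ɖ] adjacent to /ɲ/.

[ʈidlʊməɖɲu]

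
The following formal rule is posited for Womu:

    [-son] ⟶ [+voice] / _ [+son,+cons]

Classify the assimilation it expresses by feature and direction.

regressive voicing assimilation

The structural change is [+voice], and the conditioning segment [+son,+cons] (a sonorant consonant) is itself voiced, so the target comes to share the voicing of its neighbour — voicing assimilation.
The conditioning segment sits to the right of the focus bar, meaning the trigger follows the segment that changes — regressive assimilation.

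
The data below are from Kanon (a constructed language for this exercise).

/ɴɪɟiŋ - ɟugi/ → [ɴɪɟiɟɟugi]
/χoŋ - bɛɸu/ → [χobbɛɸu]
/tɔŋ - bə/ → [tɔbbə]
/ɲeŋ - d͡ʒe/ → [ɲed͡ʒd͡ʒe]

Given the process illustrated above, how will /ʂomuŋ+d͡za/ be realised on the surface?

[ʂomud͡zd͡za]

The data show regressive total assimilation (/ŋ/ → [ɟ] before /ɟ/; /ŋ/ → [b] before /b/; /ŋ/ → [d͡ʒ] before /d͡ʒ/): in every case the target segment becomes identical to its following neighbour, copying more than a single feature.
/ŋ/ is the segment targeted by the rule; it sits immediately before /d͡z/, so it assimilates completely and surfaces as [d͡z].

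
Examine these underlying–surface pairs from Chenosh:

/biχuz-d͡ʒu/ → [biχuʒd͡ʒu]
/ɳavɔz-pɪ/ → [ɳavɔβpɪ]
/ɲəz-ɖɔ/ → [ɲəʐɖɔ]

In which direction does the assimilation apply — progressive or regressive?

Comparing underlying and surface forms, /z/ → [ʒ] is the alternation; the neighbouring /d͡ʒ/ is constant.
The change alveolar → postalveolar matches the place of the following /d͡ʒ/, identifying this as place assimilation.
Checking the remaining alternations: /z/ → [β] before /p/ (alveolar → bilabial, matching bilabial); /z/ → [ʐ] before /ɖ/ (alveolar → retroflex, matching retroflex) — only place changes, and always toward the following segment.
Since the segment that changes precedes the conditioning segment, the assimilation is regressive.

regressive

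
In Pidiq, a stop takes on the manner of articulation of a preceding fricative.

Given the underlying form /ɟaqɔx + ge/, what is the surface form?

[ɟaqɔxɣe]

/g/ is a voiced velar stop. The preceding trigger /x/ is a fricative, so /g/ must become a fricative as well.
Changing only its manner to fricative gives [ɣ] — the voiced velar fricative.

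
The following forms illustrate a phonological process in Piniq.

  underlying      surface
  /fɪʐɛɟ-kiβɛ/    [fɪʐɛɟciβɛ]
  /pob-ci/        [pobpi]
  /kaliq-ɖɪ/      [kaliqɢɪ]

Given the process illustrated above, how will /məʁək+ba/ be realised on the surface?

The data show progressive place assimilation: /k/ → [c] after /ɟ/; /c/ → [p] after /b/; /ɖ/ → [ɢ] after /q/. In each pair only place changes, matching the preceding consonant, while manner and voice stay constant.
/b/ is a voiced bilabial stop. The preceding trigger /k/ is velar, so /b/ must become velar as well.
A voiced velar stop is [g], so the surface segment is [g].

[məʁəkga]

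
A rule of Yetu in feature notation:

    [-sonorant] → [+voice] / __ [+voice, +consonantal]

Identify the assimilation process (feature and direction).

regressive voicing assimilation

The target ([-sonorant], obstruents) acquires [+voice] next to a voiced consonant ([+voice, +consonantal]) — it takes on the voicing of its neighbour, so the feature that spreads is voicing.
Since the environment is written after the underscore, the trigger follows the target; the direction is regressive.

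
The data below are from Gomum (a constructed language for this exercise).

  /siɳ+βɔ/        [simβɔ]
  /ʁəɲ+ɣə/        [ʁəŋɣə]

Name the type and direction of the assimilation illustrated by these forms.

regressive place assimilation

Comparing underlying and surface forms, /ɳ/ → [m] is the alternation; the neighbouring /β/ is constant.
/ɳ/ is retroflex while /β/ is bilabial; the output [m] is bilabial, matching the trigger — so the feature that spreads is place.
Manner and voice are unchanged, so the assimilation is partial, not total.
The other alternating form patterns the same way: /ɲ/ → [ŋ] before /ɣ/ (palatal → velar, matching velar) — only place changes, and always toward the following segment.
The trigger is the following segment, so the direction is regressive (anticipatory).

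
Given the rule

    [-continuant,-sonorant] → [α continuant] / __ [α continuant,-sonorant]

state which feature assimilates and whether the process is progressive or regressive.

The rule copies [continuant] (continuancy) from the environment onto the target stops; since [±continuant] encodes the stop/fricative manner contrast, the assimilating dimension is manner.
The conditioning segment sits to the right of the focus bar, meaning the trigger follows the segment that changes — regressive assimilation.

regressive manner assimilation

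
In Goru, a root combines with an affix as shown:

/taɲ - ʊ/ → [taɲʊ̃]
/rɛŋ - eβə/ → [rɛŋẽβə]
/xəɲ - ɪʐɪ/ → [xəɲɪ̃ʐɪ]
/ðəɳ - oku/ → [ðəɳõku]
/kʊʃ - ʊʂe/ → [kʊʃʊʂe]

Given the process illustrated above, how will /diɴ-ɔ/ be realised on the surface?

The data show progressive nasality assimilation (vowel nasalisation): /ʊ/ → [ʊ̃] after /ɲ/; /e/ → [ẽ] after /ŋ/; /ɪ/ → [ɪ̃] after /ɲ/; /o/ → [õ] after /ɳ/ — a vowel is nasalised by an immediately preceding nasal consonant.
No change occurs in [kʊʃʊʂe] because the vowel at the boundary is adjacent to an oral consonant, not a nasal (/ʊ/ next to /ʃ/).
/ɔ/ sits next to the nasal /ɴ/ and is therefore nasalised to [ɔ̃].

[diɴɔ̃]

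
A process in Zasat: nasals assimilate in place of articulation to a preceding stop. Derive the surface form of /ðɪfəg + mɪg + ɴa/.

[ðɪfəgŋɪgŋa]

The rule targets /m/ (voiced bilabial nasal), which sits after the trigger /g/ (velar).
The voiced velar nasal is [ŋ], so /m/ → [ŋ].
At the second juncture, /ɴ/ likewise becomes [ŋ] adjacent to /g/.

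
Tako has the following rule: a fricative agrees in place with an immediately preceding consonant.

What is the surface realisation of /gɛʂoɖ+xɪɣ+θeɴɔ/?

[gɛʂoɖʂɪɣxeɴɔ]

The rule targets /x/ (voiceless velar fricative), which sits after the trigger /ɖ/ (retroflex).
Changing only its place to retroflex gives [ʂ] — the voiceless retroflex fricative.
The same rule applies at the second boundary: /θ/ → [x] next to /ɣ/.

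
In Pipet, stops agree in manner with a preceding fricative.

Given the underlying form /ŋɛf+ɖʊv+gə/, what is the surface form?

The rule targets /ɖ/ (voiced retroflex stop), which sits after the trigger /f/ (fricative).
The voiced retroflex fricative is [ʐ], so /ɖ/ → [ʐ].
At the second juncture, /g/ likewise becomes [ɣ] adjacent to /v/.

[ŋɛfʐʊvɣə]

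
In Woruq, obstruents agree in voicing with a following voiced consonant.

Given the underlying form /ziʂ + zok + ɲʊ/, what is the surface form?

/ʂ/ is a voiceless retroflex fricative. The following trigger /z/ is voiced, so /ʂ/ must become voiced as well.
The voiced retroflex fricative is [ʐ], so /ʂ/ → [ʐ].
At the second juncture, /k/ likewise becomes [g] adjacent to /ɲ/.

[ziʐzogɲʊ]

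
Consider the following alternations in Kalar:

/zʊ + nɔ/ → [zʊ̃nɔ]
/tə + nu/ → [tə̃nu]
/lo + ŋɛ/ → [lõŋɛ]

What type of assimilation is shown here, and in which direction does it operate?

regressive nasality assimilation (vowel nasalisation)

The vowel /ʊ/ surfaces as nasalised [ʊ̃] next to the following nasal /n/ — it has acquired the [+nasal] feature of its neighbour.
Likewise in the remaining data: /ə/ → [ə̃] before /n/; /o/ → [õ] before /ŋ/ — each time a vowel is nasalised next to a following nasal.
Because the conditioning nasal is to the right of the vowel that changes, the process is regressive (anticipatory).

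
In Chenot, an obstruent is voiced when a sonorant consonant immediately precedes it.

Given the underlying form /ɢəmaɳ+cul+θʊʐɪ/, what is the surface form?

[ɢəmaɳɟulðʊʐɪ]

/c/ is a voiceless palatal stop. The preceding trigger /ɳ/ is voiced, so /c/ must become voiced as well.
A voiced palatal stop is [ɟ], so the surface segment is [ɟ].
The same rule applies at the second boundary: /θ/ → [ð] next to /l/.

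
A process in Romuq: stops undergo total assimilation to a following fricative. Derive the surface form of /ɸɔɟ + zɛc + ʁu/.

/ɟ/ is the segment targeted by the rule; it sits immediately before /z/, so it assimilates completely and surfaces as [z].
At the second juncture, /c/ likewise becomes [ʁ] adjacent to /ʁ/.

[ɸɔzzɛʁʁu]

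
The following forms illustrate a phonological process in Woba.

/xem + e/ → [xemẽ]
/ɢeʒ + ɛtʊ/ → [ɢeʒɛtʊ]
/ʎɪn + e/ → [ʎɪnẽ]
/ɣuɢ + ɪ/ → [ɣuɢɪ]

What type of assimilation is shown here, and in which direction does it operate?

The vowel /e/ surfaces as nasalised [ẽ] next to the preceding nasal /m/ — it has acquired the [+nasal] feature of its neighbour.
The other form shows the same pattern: /e/ → [ẽ] after /n/ — each time a vowel is nasalised next to a preceding nasal.
No change occurs in [ɢeʒɛtʊ], [ɣuɢɪ] because the vowel at the boundary is adjacent to an oral consonant, not a nasal (/ɛ/ next to /ʒ/; /ɪ/ next to /ɢ/).
Because the conditioning nasal is to the left of the vowel that changes, the process is progressive (perseverative).

progressive nasality assimilation (vowel nasalisation)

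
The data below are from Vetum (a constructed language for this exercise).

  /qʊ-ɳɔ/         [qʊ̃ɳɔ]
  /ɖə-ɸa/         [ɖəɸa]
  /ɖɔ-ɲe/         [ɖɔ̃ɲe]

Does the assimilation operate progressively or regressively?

regressive

The vowel /ʊ/ surfaces as nasalised [ʊ̃] next to the following nasal /ɳ/ — it has acquired the [+nasal] feature of its neighbour.
Likewise in the remaining data: /ɔ/ → [ɔ̃] before /ɲ/ — each time a vowel is nasalised next to a following nasal.
No change occurs in [ɖəɸa] because the vowel at the boundary is adjacent to an oral consonant, not a nasal (/ə/ next to /ɸ/).
Because the conditioning nasal is to the right of the vowel that changes, the process is regressive (anticipatory).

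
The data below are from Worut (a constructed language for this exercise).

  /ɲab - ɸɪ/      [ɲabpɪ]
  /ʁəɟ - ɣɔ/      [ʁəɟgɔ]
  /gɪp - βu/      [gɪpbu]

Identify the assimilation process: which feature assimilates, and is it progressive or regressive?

progressive manner assimilation

The segment that alternates is /ɸ/, which surfaces as [p] when adjacent to /b/.
The change fricative → stop matches the manner of the preceding /b/, identifying this as manner assimilation.
Place and voice are unchanged, so the assimilation is partial, not total.
Checking the remaining alternations: /ɣ/ → [g] after /ɟ/ (fricative → stop, matching a stop); /β/ → [b] after /p/ (fricative → stop, matching a stop) — only manner changes, and always toward the preceding segment.
Since the segment that changes follows the conditioning segment, the assimilation is progressive.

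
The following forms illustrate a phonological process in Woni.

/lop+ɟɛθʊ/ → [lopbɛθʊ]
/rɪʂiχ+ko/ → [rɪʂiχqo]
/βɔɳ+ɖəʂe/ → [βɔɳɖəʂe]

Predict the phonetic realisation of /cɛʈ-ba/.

The data show progressive place assimilation: /ɟ/ → [b] after /p/; /k/ → [q] after /χ/. In each pair only place changes, matching the preceding consonant, while manner and voice stay constant.
Nothing changes in [βɔɳɖəʂe]: there the adjacent consonants already agree in place (/ɖ/ and /ɳ/ are both retroflex), so this form is consistent with the same rule.
The rule targets /b/ (voiced bilabial stop), which sits after the trigger /ʈ/ (retroflex).
A voiced retroflex stop is [ɖ], so the surface segment is [ɖ].

[cɛʈɖa]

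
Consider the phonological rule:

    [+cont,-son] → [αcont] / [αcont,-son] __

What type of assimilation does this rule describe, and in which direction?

The shared variable α links the value of [cont] on the target to that of the neighbouring obstruent. [cont] distinguishes stops from fricatives — a manner-of-articulation feature — so this is manner assimilation.
Since the environment is written before the underscore, the trigger precedes the target; the direction is progressive.

progressive manner assimilation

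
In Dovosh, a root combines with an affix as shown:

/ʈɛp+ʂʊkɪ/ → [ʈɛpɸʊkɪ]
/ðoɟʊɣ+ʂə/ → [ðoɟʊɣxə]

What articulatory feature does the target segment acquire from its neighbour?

place

The segment that alternates is /ʂ/, which surfaces as [ɸ] when adjacent to /p/.
The change retroflex → bilabial matches the place of the preceding /p/, identifying this as place assimilation.
Checking the remaining alternation: /ʂ/ → [x] after /ɣ/ (retroflex → velar, matching velar) — only place changes, and always toward the preceding segment.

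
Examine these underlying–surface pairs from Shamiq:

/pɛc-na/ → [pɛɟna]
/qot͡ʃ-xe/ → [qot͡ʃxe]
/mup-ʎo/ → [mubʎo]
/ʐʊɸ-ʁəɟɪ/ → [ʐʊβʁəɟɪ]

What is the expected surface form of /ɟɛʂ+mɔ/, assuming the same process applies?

The data show regressive voicing assimilation: /c/ → [ɟ] before /n/; /p/ → [b] before /ʎ/; /ɸ/ → [β] before /ʁ/. In each pair only voicing changes, matching the following consonant, while place and manner stay constant.
Nothing changes in [qot͡ʃxe]: there the adjacent consonants already agree in voicing (/t͡ʃ/ and /x/ are both voiceless), so this form is consistent with the same rule.
/ʂ/ is a voiceless retroflex fricative. The following trigger /m/ is voiced, so /ʂ/ must become voiced as well.
A voiced retroflex fricative is [ʐ], so the surface segment is [ʐ].

[ɟɛʐmɔ]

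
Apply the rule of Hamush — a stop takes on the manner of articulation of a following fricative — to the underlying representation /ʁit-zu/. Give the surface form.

/t/ is a voiceless alveolar stop. The following trigger /z/ is a fricative, so /t/ must become a fricative as well.
The voiceless alveolar fricative is [s], so /t/ → [s].

[ʁiszu]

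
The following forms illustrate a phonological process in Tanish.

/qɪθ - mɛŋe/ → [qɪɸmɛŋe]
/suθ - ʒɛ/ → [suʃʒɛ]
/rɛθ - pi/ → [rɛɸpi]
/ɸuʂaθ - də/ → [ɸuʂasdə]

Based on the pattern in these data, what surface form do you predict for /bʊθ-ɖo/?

The data show regressive place assimilation: /θ/ → [ɸ] before /m/; /θ/ → [ʃ] before /ʒ/; /θ/ → [ɸ] before /p/; /θ/ → [s] before /d/. In each pair only place changes, matching the following consonant, while manner and voice stay constant.
/θ/ is a voiceless dental fricative. The following trigger /ɖ/ is retroflex, so /θ/ must become retroflex as well.
Changing only its place to retroflex gives [ʂ] — the voiceless retroflex fricative.

[bʊʂɖo]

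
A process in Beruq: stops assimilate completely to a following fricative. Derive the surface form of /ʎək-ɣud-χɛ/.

[ʎəɣɣuχχɛ]

/k/ is the segment targeted by the rule; it sits immediately before /ɣ/, so it assimilates completely and surfaces as [ɣ].
At the second juncture, /d/ likewise becomes [χ] adjacent to /χ/.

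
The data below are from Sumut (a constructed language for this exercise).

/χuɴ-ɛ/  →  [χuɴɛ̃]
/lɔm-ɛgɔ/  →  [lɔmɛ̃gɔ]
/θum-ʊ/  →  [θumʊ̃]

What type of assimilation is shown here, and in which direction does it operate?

progressive nasality assimilation (vowel nasalisation)

The vowel /ɛ/ surfaces as nasalised [ɛ̃] next to the preceding nasal /ɴ/ — it has acquired the [+nasal] feature of its neighbour.
The other forms show the same pattern: /ɛ/ → [ɛ̃] after /m/; /ʊ/ → [ʊ̃] after /m/ — each time a vowel is nasalised next to a preceding nasal.
Because the conditioning nasal is to the left of the vowel that changes, the process is progressive (perseverative).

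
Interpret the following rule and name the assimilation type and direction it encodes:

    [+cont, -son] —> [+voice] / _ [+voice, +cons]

regressive voicing assimilation

The target ([+cont, -son], fricatives) acquires [+voice] next to a voiced consonant ([+voice, +cons]) — it takes on the voicing of its neighbour, so the feature that spreads is voicing.
Since the environment is written after the underscore, the trigger follows the target; the direction is regressive.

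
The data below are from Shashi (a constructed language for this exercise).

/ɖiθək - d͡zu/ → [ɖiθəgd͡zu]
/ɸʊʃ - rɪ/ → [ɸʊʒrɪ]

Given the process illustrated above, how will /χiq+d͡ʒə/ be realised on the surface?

[χiɢd͡ʒə]

The data show regressive voicing assimilation: /k/ → [g] before /d͡z/; /ʃ/ → [ʒ] before /r/. In each pair only voicing changes, matching the following consonant, while place and manner stay constant.
The rule targets /q/ (voiceless uvular stop), which sits before the trigger /d͡ʒ/ (voiced).
The voiced uvular stop is [ɢ], so /q/ → [ɢ].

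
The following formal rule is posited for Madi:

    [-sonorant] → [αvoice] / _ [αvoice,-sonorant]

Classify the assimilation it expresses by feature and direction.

regressive voicing assimilation

The rule copies [voice] from the environment onto the target, so the assimilating feature is voicing.
The conditioning segment sits to the right of the focus bar, meaning the trigger follows the segment that changes — regressive assimilation.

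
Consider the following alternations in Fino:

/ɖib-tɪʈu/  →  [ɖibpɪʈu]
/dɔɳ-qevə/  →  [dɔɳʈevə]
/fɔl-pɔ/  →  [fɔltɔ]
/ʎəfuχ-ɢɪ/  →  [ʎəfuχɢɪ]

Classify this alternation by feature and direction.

progressive place assimilation

Comparing underlying and surface forms, /t/ → [p] is the alternation; the neighbouring /b/ is constant.
The change alveolar → bilabial matches the place of the preceding /b/, identifying this as place assimilation.
Manner and voice are unchanged, so the assimilation is partial, not total.
The other alternating forms pattern the same way: /q/ → [ʈ] after /ɳ/ (uvular → retroflex, matching retroflex); /p/ → [t] after /l/ (bilabial → alveolar, matching alveolar) — only place changes, and always toward the preceding segment.
No alternation appears in [ʎəfuχɢɪ]: there the adjacent consonants already agree in place (/ɢ/ and /χ/ are both uvular), so this form is consistent with the same rule.
Since the segment that changes follows the conditioning segment, the assimilation is progressive.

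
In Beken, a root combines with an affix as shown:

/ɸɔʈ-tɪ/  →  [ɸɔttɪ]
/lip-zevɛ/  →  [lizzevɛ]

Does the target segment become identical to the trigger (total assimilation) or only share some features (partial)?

total assimilation

Comparing underlying and surface forms, /p/ → [z] is the alternation; the neighbouring /z/ is constant.
The output [z] is identical to the trigger /z/ — every feature (place, manner, voicing) has been copied — so this is total assimilation.
The other form behaves the same way: /ʈ/ → [t] before /t/ — in each case the output is a copy of the following consonant.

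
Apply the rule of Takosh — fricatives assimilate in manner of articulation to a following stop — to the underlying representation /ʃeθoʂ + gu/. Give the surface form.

The rule targets /ʂ/ (voiceless retroflex fricative), which sits before the trigger /g/ (stop).
The voiceless retroflex stop is [ʈ], so /ʂ/ → [ʈ].

[ʃeθoʈgu]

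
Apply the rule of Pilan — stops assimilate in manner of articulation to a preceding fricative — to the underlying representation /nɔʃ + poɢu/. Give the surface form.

/p/ is a voiceless bilabial stop. The preceding trigger /ʃ/ is a fricative, so /p/ must become a fricative as well.
Changing only its manner to fricative gives [ɸ] — the voiceless bilabial fricative.

[nɔʃɸoɢu]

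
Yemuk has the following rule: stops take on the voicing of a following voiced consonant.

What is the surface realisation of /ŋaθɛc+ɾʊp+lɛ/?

The rule targets /c/ (voiceless palatal stop), which sits before the trigger /ɾ/ (voiced).
Changing only its voicing to voiced gives [ɟ] — the voiced palatal stop.
At the second juncture, /p/ likewise becomes [b] adjacent to /l/.

[ŋaθɛɟɾʊblɛ]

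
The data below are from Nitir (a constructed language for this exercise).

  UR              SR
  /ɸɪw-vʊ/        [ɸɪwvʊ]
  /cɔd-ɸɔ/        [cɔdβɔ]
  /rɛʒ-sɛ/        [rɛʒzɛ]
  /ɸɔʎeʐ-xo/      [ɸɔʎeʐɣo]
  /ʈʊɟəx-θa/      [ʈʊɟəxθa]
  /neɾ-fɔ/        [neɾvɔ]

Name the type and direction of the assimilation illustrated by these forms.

progressive voicing assimilation

Comparing underlying and surface forms, /ɸ/ → [β] is the alternation; the neighbouring /d/ is constant.
The change voiceless → voiced matches the voicing of the preceding /d/, identifying this as voicing assimilation.
Place and manner are unchanged, so the assimilation is partial, not total.
The other alternating forms pattern the same way: /s/ → [z] after /ʒ/ (voiceless → voiced, matching voiced); /x/ → [ɣ] after /ʐ/ (voiceless → voiced, matching voiced); /f/ → [v] after /ɾ/ (voiceless → voiced, matching voiced) — only voicing changes, and always toward the preceding segment.
Nothing changes in [ɸɪwvʊ], [ʈʊɟəxθa]: there the adjacent consonants already agree in voicing (/v/ and /w/ are both voiced; /θ/ and /x/ are both voiceless), so these forms are consistent with the same rule.
Since the segment that changes follows the conditioning segment, the assimilation is progressive.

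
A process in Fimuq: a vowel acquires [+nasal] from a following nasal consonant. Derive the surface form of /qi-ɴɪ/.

[qĩɴɪ]

The vowel /i/ is adjacent to the following nasal /ɴ/, so it acquires [+nasal] and surfaces as [ĩ].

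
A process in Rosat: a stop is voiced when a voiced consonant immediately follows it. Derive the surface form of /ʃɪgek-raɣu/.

[ʃɪgegraɣu]

The rule targets /k/ (voiceless velar stop), which sits before the trigger /r/ (voiced).
Changing only its voicing to voiced gives [g] — the voiced velar stop.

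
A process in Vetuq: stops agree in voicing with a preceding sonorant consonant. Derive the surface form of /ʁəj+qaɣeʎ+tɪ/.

/q/ is a voiceless uvular stop. The preceding trigger /j/ is voiced, so /q/ must become voiced as well.
A voiced uvular stop is [ɢ], so the surface segment is [ɢ].
At the second juncture, /t/ likewise becomes [d] adjacent to /ʎ/.

[ʁəjɢaɣeʎdɪ]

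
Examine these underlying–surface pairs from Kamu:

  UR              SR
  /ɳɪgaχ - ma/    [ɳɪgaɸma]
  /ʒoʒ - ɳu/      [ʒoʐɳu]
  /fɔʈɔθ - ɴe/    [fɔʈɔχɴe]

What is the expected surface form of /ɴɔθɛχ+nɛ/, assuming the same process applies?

[ɴɔθɛsnɛ]

The data show regressive place assimilation: /χ/ → [ɸ] before /m/; /ʒ/ → [ʐ] before /ɳ/; /θ/ → [χ] before /ɴ/. In each pair only place changes, matching the following consonant, while manner and voice stay constant.
/χ/ is a voiceless uvular fricative. The following trigger /n/ is alveolar, so /χ/ must become alveolar as well.
Changing only its place to alveolar gives [s] — the voiceless alveolar fricative.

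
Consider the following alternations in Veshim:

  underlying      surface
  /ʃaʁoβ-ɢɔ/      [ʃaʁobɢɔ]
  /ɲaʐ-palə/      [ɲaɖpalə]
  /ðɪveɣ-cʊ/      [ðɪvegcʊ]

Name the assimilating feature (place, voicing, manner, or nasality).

Underlying /β/ is realised as [b] next to /ɢ/; /ɢ/ itself does not change.
The change fricative → stop matches the manner of the following /ɢ/, identifying this as manner assimilation.
The other alternating forms pattern the same way: /ʐ/ → [ɖ] before /p/ (fricative → stop, matching a stop); /ɣ/ → [g] before /c/ (fricative → stop, matching a stop) — only manner changes, and always toward the following segment.

manner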